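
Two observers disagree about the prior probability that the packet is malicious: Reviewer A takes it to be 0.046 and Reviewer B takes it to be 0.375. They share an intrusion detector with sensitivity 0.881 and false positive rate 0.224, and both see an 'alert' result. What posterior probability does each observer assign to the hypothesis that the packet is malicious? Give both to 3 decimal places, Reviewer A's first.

Reviewer A: 0.159; Reviewer B: 0.702

P('+'|H) = 0.881, P('+'|¬H) = 0.224.
Reviewer A: numerator 0.881·0.046 = 0.040526; evidence = 0.040526+0.224·0.954 = 0.25422; posterior = 0.159.
Reviewer B: numerator 0.881·0.375 = 0.33037; evidence = 0.33037+0.224·0.625 = 0.47037; posterior = 0.702.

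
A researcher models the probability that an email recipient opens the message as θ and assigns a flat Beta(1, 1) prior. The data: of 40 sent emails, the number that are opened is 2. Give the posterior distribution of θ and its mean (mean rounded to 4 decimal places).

Observing 2 successes and 38 failures updates Beta(1, 1) by adding the success and failure counts to the two shape parameters: α = 1+2 = 3, β = 1+38 = 39.
Posterior mean = α/(α+β) = 3/42 = 0.0714.

Posterior: Beta(3, 39); mean ≈ 0.0714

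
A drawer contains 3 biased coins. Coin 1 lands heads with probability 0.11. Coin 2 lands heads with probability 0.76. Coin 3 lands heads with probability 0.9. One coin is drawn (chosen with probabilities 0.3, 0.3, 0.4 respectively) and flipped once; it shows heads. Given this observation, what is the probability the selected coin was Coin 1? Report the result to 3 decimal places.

P(heads|C1) = 0.11; P(heads|C2) = 0.76; P(heads|C3) = 0.9.
Prior × likelihood for each source: 0.3·0.11=0.03300, 0.3·0.76=0.2280, 0.4·0.9=0.3600. Summing gives P(heads) = 0.62100.
P(Coin 1 | heads) = 0.03300 / 0.62100 = 0.053.

Posterior probability ≈ 0.053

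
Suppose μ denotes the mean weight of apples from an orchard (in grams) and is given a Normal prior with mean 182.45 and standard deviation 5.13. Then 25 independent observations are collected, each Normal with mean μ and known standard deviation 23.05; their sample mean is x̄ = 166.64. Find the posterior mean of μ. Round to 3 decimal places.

With known σ, the Normal prior is conjugate. Weight on the data is w = (n/σ²)/(n/σ² + 1/τ₀²) = 0.0470542/(0.0470542+0.0379984) = 0.55324.
Posterior mean = w·x̄ + (1−w)·μ₀ = 0.55324·166.64 + 0.44676·182.45 = 173.703.

Posterior mean ≈ 173.703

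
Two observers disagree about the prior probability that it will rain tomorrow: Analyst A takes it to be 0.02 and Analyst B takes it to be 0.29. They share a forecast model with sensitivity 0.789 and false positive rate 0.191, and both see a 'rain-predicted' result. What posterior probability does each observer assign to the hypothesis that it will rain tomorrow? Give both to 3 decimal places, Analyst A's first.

Analyst A: 0.078; Analyst B: 0.628

P('+'|H) = 0.789, P('+'|¬H) = 0.191.
Analyst A: numerator 0.789·0.02 = 0.015780; evidence = 0.015780+0.191·0.98 = 0.20296; posterior = 0.078.
Analyst B: numerator 0.789·0.29 = 0.22881; evidence = 0.22881+0.191·0.71 = 0.36442; posterior = 0.628.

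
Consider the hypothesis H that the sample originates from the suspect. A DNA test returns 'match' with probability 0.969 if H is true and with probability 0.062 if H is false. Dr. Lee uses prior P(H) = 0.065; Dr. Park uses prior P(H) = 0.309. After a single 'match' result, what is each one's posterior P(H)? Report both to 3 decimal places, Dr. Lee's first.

Dr. Lee: 0.521; Dr. Park: 0.875

The likelihood ratio for a 'match' result is 0.969/0.062 = 15.629.
Dr. Lee: prior odds 0.065/0.935 = 0.069519; posterior odds 1.0865; posterior probability 0.521.
Dr. Park: prior odds 0.309/0.691 = 0.44718; posterior odds 6.9890; posterior probability 0.875.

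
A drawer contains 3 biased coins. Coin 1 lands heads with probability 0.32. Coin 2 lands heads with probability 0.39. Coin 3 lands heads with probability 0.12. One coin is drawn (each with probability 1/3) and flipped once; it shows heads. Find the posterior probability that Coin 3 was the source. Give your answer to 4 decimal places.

P(heads|C1) = 0.32; P(heads|C2) = 0.39; P(heads|C3) = 0.12.
Prior × likelihood for each source: 0.333333·0.32=0.1067, 0.333333·0.39=0.1300, 0.333333·0.12=0.04000. Summing gives P(heads) = 0.27667.
P(Coin 3 | heads) = 0.04000 / 0.27667 = 0.1446.

Posterior probability ≈ 0.1446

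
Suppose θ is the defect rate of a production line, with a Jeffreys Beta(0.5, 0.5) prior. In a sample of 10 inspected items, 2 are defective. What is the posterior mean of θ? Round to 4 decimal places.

Posterior mean ≈ 0.2273

Observing 2 successes and 8 failures updates Beta(0.5, 0.5) by adding the success and failure counts to the two shape parameters: α = 0.5+2 = 2.5, β = 0.5+8 = 8.5.
E[θ | data] = 2.5/(2.5+8.5) = 0.2273.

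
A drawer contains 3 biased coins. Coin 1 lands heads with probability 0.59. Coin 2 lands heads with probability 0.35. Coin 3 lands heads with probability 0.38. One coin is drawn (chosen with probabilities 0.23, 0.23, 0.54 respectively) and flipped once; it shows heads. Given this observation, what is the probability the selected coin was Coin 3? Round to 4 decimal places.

P(heads|C1) = 0.59; P(heads|C2) = 0.35; P(heads|C3) = 0.38.
Prior × likelihood for each source: 0.23·0.59=0.1357, 0.23·0.35=0.08050, 0.54·0.38=0.2052. Summing gives P(heads) = 0.42140.
P(Coin 3 | heads) = 0.2052 / 0.42140 = 0.4869.

Posterior probability ≈ 0.4869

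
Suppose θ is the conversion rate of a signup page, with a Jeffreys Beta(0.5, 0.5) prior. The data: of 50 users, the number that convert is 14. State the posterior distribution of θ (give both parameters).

Posterior: Beta(14.5, 36.5)

Observing 14 successes and 36 failures updates Beta(0.5, 0.5) by adding the success and failure counts to the two shape parameters: α = 0.5+14 = 14.5, β = 0.5+36 = 36.5.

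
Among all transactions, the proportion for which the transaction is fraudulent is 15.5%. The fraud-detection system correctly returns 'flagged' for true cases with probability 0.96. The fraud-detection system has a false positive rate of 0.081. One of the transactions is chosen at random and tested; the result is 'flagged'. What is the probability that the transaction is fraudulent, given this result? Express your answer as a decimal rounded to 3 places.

Let H be the event that the transaction is fraudulent. P(H) = 0.155, so P(¬H) = 0.845. With E the 'flagged' result, P(E|H) = 0.96 and P(E|¬H) = 0.081.
P(E) = 0.96·0.155 + 0.081·0.845 = 0.14880 + 0.068445 = 0.21724.
By Bayes' theorem, P(H|E) = 0.14880 / 0.21724 = 0.685.

P(H | E) ≈ 0.685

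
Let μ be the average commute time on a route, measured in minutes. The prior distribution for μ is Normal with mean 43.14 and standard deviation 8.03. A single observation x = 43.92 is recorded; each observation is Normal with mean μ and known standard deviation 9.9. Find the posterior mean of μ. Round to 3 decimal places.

Prior precision 1/τ₀² = 1/8.03² = 0.0155085; data precision n/σ² = 1/9.9² = 0.0102030.
Posterior precision = 0.0155085 + 0.0102030 = 0.0257115.
Posterior mean = (0.0155085·43.14 + 0.0102030·43.92) / 0.0257115 = 43.450.

Posterior mean ≈ 43.450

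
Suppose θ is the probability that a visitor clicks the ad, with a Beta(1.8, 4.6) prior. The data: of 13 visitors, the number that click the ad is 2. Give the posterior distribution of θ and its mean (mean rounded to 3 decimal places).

Posterior: Beta(3.8, 15.6); mean ≈ 0.196

Observing 2 successes and 11 failures updates Beta(1.8, 4.6) by adding the success and failure counts to the two shape parameters: α = 1.8+2 = 3.8, β = 4.6+11 = 15.6.
Posterior mean = α/(α+β) = 3.8/19.4 = 0.196.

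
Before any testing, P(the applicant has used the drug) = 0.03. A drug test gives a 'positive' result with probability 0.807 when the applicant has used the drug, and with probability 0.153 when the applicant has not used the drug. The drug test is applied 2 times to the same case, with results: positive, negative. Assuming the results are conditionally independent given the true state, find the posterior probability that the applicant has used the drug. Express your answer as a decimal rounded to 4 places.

Posterior P(H) ≈ 0.0358

With H the event that the applicant has used the drug, the joint likelihood of the observed sequence is P(data|H) = 0.807·0.193 = 0.15575 and P(data|¬H) = 0.153·0.847 = 0.12959.
Bayes: P(H|data) = 0.03·0.15575 / (0.03·0.15575 + 0.97·0.12959) = 0.0046725/0.13038 = 0.0358.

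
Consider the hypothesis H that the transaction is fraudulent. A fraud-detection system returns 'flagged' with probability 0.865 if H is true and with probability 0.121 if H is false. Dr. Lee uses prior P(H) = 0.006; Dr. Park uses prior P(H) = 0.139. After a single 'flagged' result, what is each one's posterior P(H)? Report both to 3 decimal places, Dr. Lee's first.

Dr. Lee: 0.041; Dr. Park: 0.536

The likelihood ratio for a 'flagged' result is 0.865/0.121 = 7.1488.
Dr. Lee: prior odds 0.006/0.994 = 0.0060362; posterior odds 0.043151; posterior probability 0.041.
Dr. Park: prior odds 0.139/0.861 = 0.16144; posterior odds 1.1541; posterior probability 0.536.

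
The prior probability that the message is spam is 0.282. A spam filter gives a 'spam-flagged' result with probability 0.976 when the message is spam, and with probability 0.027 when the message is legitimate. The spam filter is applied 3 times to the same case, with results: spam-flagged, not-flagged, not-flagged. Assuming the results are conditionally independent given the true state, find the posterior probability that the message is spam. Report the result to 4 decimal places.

Posterior P(H) ≈ 0.0086

Let H be the event that the message is spam; start with P(H) = 0.282. P('spam-flagged'|H) = 0.976, P('spam-flagged'|¬H) = 0.027.
Update on result 1 ('spam-flagged'): P(H) ← 0.976·0.2820 / (0.976·0.2820 + 0.027·0.7180) = 0.27523/0.29462 = 0.9342.
Update on result 2 ('not-flagged'): P(H) ← 0.024·0.9342 / (0.024·0.9342 + 0.973·0.0658) = 0.022421/0.086445 = 0.2594.
Update on result 3 ('not-flagged'): P(H) ← 0.024·0.2594 / (0.024·0.2594 + 0.973·0.7406) = 0.0062248/0.72686 = 0.0086.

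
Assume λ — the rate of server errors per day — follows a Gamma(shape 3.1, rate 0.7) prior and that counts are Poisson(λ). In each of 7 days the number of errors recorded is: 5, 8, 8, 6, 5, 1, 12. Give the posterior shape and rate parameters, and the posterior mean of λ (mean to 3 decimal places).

The Poisson likelihood adds the total count to the shape and the number of exposure periods to the rate. Here ∑xᵢ = 45 and n = 7, so shape 3.1→48.1 and rate 0.7→7.7.
E[λ | data] = 48.1/7.7 = 6.247.

Posterior: Gamma(shape=48.1, rate=7.7); mean ≈ 6.247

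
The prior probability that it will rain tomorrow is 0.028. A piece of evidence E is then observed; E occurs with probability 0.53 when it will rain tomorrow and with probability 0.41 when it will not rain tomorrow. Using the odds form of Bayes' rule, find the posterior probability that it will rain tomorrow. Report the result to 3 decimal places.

Prior odds = 0.028/(1−0.028) = 0.028807.
Likelihood ratio for E = 0.53/0.41 = 1.2927.
Posterior odds = prior odds × LR = 0.037238.
Posterior probability = odds/(1+odds) = 0.037238/1.0372 = 0.036.

Posterior probability ≈ 0.036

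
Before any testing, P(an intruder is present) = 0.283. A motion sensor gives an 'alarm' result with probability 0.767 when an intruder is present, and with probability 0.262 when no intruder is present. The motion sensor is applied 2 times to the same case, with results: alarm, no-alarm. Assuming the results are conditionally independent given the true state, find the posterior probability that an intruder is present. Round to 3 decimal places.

Let H be the event that an intruder is present; start with P(H) = 0.283. P('alarm'|H) = 0.767, P('alarm'|¬H) = 0.262.
Update on result 1 ('alarm'): P(H) ← 0.767·0.2830 / (0.767·0.2830 + 0.262·0.7170) = 0.21706/0.40492 = 0.5361.
Update on result 2 ('no-alarm'): P(H) ← 0.233·0.5361 / (0.233·0.5361 + 0.738·0.4639) = 0.12490/0.46729 = 0.2673.

Posterior P(H) ≈ 0.267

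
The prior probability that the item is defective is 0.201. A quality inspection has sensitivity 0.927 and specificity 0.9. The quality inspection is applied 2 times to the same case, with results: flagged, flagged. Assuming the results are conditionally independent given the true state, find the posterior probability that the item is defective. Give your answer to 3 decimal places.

With H the event that the item is defective, the joint likelihood of the observed sequence is P(data|H) = 0.927·0.927 = 0.85933 and P(data|¬H) = 0.1·0.1 = 0.010000.
Bayes: P(H|data) = 0.201·0.85933 / (0.201·0.85933 + 0.799·0.010000) = 0.17273/0.18072 = 0.9558.

Posterior P(H) ≈ 0.956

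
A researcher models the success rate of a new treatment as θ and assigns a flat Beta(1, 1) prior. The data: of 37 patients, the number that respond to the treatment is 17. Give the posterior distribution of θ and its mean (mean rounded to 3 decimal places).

The binomial likelihood is conjugate to the Beta prior: with 17 successes and 20 failures, the posterior is Beta(1+17, 1+20) = Beta(18, 21).
E[θ | data] = 18/(18+21) = 0.462.

Posterior: Beta(18, 21); mean ≈ 0.462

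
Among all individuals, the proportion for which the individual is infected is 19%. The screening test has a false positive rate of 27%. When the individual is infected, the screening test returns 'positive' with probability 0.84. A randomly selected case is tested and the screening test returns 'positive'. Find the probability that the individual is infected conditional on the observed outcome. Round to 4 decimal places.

P(H | E) ≈ 0.4219

Let H be the event that the individual is infected. P(H) = 0.19, so P(¬H) = 0.81. With E the 'positive' result, P(E|H) = 0.84 and P(E|¬H) = 0.27.
P(E) = 0.84·0.19 + 0.27·0.81 = 0.15960 + 0.21870 = 0.37830.
By Bayes' theorem, P(H|E) = 0.15960 / 0.37830 = 0.4219.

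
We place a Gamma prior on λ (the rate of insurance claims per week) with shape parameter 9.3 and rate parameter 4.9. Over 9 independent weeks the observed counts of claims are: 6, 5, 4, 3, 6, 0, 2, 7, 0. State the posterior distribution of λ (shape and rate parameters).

Posterior: Gamma(shape=42.3, rate=13.9)

The Poisson likelihood adds the total count to the shape and the number of exposure periods to the rate. Here ∑xᵢ = 33 and n = 9, so shape 9.3→42.3 and rate 4.9→13.9.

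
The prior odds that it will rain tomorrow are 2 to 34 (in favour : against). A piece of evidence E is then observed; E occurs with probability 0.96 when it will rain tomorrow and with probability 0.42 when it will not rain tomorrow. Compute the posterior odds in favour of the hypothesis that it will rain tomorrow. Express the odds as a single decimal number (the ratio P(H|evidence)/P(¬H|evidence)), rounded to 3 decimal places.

Posterior odds ≈ 0.134

Prior odds = 2/34 = 0.058824. In log-odds, ln(0.058824) = -2.8332.
Add log likelihood ratio: ln(2.2857) = 0.82668.
Posterior log-odds = -2.0065, so posterior odds = exp(-2.0065) = 0.13445.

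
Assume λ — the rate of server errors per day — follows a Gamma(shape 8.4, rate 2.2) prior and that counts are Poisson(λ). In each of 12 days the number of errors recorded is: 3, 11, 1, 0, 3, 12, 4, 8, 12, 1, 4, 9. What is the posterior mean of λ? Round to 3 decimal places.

The Poisson likelihood adds the total count to the shape and the number of exposure periods to the rate. Here ∑xᵢ = 68 and n = 12, so shape 8.4→76.4 and rate 2.2→14.2.
Posterior mean = shape/rate = 76.4/14.2 = 5.380.

Posterior mean ≈ 5.380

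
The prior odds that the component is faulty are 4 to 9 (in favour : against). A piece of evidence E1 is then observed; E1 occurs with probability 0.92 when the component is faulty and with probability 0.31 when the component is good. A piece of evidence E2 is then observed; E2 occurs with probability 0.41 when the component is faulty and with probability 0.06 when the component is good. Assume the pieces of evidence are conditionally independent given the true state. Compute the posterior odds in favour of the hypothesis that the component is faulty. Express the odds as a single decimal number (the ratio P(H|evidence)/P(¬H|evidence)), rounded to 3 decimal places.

Prior odds = 4/9 = 0.44444. In log-odds, ln(0.44444) = -0.81093.
Add log likelihood ratios: ln(2.9677) + ln(6.8333) = 3.0096.
Posterior log-odds = 2.1987, so posterior odds = exp(2.1987) = 9.0131.

Posterior odds ≈ 9.013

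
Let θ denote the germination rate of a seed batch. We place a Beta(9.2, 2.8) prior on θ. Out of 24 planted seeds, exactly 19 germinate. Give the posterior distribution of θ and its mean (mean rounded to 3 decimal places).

Posterior: Beta(28.2, 7.8); mean ≈ 0.783

Observing 19 successes and 5 failures updates Beta(9.2, 2.8) by adding the success and failure counts to the two shape parameters: α = 9.2+19 = 28.2, β = 2.8+5 = 7.8.
E[θ | data] = 28.2/(28.2+7.8) = 0.783.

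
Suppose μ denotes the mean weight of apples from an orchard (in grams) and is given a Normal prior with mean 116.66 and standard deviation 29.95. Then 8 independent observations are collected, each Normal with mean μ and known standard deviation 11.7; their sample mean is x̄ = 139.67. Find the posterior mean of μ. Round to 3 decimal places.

With known σ, the Normal prior is conjugate. Weight on the data is w = (n/σ²)/(n/σ² + 1/τ₀²) = 0.0584411/(0.0584411+0.00111482) = 0.98128.
Posterior mean = w·x̄ + (1−w)·μ₀ = 0.98128·139.67 + 0.018719·116.66 = 139.239.

Posterior mean ≈ 139.239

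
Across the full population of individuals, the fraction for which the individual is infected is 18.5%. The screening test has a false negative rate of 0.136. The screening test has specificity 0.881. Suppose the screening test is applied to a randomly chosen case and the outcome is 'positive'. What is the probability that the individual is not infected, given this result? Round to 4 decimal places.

Write H for 'the individual is infected'. Prior odds H:¬H = 0.185/0.815 = 0.22699. For the 'positive' outcome, the likelihood ratio is 0.864/0.119 = 7.2605.
Posterior odds = 0.22699 × 7.2605 = 1.6481, so P(H|E) = 1.6481/(1+1.6481) = 0.6224. Then P(¬H|E) = 1 − 0.6224 = 0.3776.

P(¬H | E) ≈ 0.3776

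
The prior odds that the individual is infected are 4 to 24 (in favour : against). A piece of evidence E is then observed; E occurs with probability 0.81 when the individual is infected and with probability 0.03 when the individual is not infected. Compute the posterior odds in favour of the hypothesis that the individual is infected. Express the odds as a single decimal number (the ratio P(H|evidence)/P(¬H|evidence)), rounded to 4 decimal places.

Prior odds = 4/24 = 0.16667. In log-odds, ln(0.16667) = -1.7918.
Add log likelihood ratio: ln(27.000) = 3.2958.
Posterior log-odds = 1.5041, so posterior odds = exp(1.5041) = 4.5000.

Posterior odds ≈ 4.5000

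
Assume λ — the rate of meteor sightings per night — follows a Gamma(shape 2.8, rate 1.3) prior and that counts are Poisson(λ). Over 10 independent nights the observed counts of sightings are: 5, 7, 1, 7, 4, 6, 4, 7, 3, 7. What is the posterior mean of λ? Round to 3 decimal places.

The Poisson likelihood adds the total count to the shape and the number of exposure periods to the rate. Here ∑xᵢ = 51 and n = 10, so shape 2.8→53.8 and rate 1.3→11.3.
Posterior mean = shape/rate = 53.8/11.3 = 4.761.

Posterior mean ≈ 4.761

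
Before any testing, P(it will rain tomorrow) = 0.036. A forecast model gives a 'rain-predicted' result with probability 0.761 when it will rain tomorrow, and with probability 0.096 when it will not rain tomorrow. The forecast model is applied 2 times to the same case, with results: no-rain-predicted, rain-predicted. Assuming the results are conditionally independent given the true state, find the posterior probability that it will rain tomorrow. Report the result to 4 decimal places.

With H the event that it will rain tomorrow, the joint likelihood of the observed sequence is P(data|H) = 0.239·0.761 = 0.18188 and P(data|¬H) = 0.904·0.096 = 0.086784.
Bayes: P(H|data) = 0.036·0.18188 / (0.036·0.18188 + 0.964·0.086784) = 0.0065476/0.090207 = 0.0726.

Posterior P(H) ≈ 0.0726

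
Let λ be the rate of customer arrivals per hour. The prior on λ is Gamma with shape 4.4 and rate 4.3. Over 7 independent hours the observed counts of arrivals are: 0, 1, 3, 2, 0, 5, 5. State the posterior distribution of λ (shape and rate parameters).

Posterior: Gamma(shape=20.4, rate=11.3)

The Poisson likelihood adds the total count to the shape and the number of exposure periods to the rate. Here ∑xᵢ = 16 and n = 7, so shape 4.4→20.4 and rate 4.3→11.3.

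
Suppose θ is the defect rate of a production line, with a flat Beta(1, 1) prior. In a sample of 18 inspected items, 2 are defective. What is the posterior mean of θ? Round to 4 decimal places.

The binomial likelihood is conjugate to the Beta prior: with 2 successes and 16 failures, the posterior is Beta(1+2, 1+16) = Beta(3, 17).
E[θ | data] = 3/(3+17) = 0.1500.

Posterior mean ≈ 0.1500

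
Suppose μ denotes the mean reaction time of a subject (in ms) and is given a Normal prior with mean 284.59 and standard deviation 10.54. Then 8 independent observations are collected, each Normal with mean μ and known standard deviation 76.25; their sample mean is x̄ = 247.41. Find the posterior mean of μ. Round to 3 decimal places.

Prior precision 1/τ₀² = 1/10.54² = 0.00900158; data precision n/σ² = 8/76.25² = 0.00137597.
Posterior precision = 0.00900158 + 0.00137597 = 0.0103776.
Posterior mean = (0.00900158·284.59 + 0.00137597·247.41) / 0.0103776 = 279.660.

Posterior mean ≈ 279.660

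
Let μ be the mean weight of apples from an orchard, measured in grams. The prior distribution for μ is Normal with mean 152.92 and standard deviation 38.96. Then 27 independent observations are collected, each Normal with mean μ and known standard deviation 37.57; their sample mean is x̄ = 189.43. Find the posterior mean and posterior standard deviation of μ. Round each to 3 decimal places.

With known σ, the Normal prior is conjugate. Weight on the data is w = (n/σ²)/(n/σ² + 1/τ₀²) = 0.0191285/(0.0191285+0.00065881) = 0.96671.
Posterior mean = w·x̄ + (1−w)·μ₀ = 0.96671·189.43 + 0.033295·152.92 = 188.214. Posterior variance = 1/(0.0191285+0.00065881) = 50.5374, so SD = 7.109.

Posterior mean ≈ 188.214; posterior SD ≈ 7.109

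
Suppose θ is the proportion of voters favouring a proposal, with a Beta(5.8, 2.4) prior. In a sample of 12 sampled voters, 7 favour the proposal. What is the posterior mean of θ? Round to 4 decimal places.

Observing 7 successes and 5 failures updates Beta(5.8, 2.4) by adding the success and failure counts to the two shape parameters: α = 5.8+7 = 12.8, β = 2.4+5 = 7.4.
E[θ | data] = 12.8/(12.8+7.4) = 0.6337.

Posterior mean ≈ 0.6337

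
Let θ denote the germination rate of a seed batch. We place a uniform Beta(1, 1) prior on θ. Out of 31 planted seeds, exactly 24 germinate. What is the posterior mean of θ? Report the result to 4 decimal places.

The binomial likelihood is conjugate to the Beta prior: with 24 successes and 7 failures, the posterior is Beta(1+24, 1+7) = Beta(25, 8).
E[θ | data] = 25/(25+8) = 0.7576.

Posterior mean ≈ 0.7576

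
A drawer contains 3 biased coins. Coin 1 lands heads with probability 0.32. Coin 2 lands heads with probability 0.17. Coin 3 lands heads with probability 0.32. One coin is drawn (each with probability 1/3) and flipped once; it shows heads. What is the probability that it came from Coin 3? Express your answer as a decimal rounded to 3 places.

Posterior probability ≈ 0.395

P(heads|C1) = 0.32; P(heads|C2) = 0.17; P(heads|C3) = 0.32.
Prior × likelihood for each source: 0.333333·0.32=0.1067, 0.333333·0.17=0.05667, 0.333333·0.32=0.1067. Summing gives P(heads) = 0.27000.
P(Coin 3 | heads) = 0.1067 / 0.27000 = 0.395.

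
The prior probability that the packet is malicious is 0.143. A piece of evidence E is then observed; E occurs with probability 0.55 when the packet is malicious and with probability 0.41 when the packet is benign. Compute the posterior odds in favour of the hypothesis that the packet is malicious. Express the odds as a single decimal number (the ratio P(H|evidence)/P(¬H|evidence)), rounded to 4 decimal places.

Posterior odds ≈ 0.2238

Prior odds = 0.143/(1−0.143) = 0.16686. In log-odds, ln(0.16686) = -1.7906.
Add log likelihood ratio: ln(1.3415) = 0.29376.
Posterior log-odds = -1.4968, so posterior odds = exp(-1.4968) = 0.22384.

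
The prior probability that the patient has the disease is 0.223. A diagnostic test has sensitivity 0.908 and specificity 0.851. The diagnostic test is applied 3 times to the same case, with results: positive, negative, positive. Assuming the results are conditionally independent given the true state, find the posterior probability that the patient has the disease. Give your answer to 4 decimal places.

Posterior P(H) ≈ 0.5354

Let H be the event that the patient has the disease; start with P(H) = 0.223. P('positive'|H) = 0.908, P('positive'|¬H) = 0.149.
Update on result 1 ('positive'): P(H) ← 0.908·0.2230 / (0.908·0.2230 + 0.149·0.7770) = 0.20248/0.31826 = 0.6362.
Update on result 2 ('negative'): P(H) ← 0.092·0.6362 / (0.092·0.6362 + 0.851·0.3638) = 0.058533/0.36810 = 0.1590.
Update on result 3 ('positive'): P(H) ← 0.908·0.1590 / (0.908·0.1590 + 0.149·0.8410) = 0.14438/0.26969 = 0.5354.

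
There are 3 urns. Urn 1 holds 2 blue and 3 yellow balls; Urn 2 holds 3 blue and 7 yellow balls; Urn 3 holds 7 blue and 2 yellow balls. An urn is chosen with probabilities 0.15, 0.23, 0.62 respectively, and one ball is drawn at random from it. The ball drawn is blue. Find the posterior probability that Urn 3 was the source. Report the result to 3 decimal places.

Posterior probability ≈ 0.789

P(blue|Urn 1) = 0.4; P(blue|Urn 2) = 0.3; P(blue|Urn 3) = 0.7778.
Prior × likelihood for each source: 0.15·0.4=0.06000, 0.23·0.3=0.06900, 0.62·0.7778=0.4822. Summing gives P(blue) = 0.61122.
P(Urn 3 | blue) = 0.4822 / 0.61122 = 0.789.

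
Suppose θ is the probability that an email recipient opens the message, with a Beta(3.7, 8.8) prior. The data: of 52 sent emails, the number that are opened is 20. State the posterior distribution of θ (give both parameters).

The binomial likelihood is conjugate to the Beta prior: with 20 successes and 32 failures, the posterior is Beta(3.7+20, 8.8+32) = Beta(23.7, 40.8).

Posterior: Beta(23.7, 40.8)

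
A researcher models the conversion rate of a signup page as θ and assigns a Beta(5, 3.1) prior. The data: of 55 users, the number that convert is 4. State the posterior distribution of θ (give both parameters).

Posterior: Beta(9, 54.1)

The binomial likelihood is conjugate to the Beta prior: with 4 successes and 51 failures, the posterior is Beta(5+4, 3.1+51) = Beta(9, 54.1).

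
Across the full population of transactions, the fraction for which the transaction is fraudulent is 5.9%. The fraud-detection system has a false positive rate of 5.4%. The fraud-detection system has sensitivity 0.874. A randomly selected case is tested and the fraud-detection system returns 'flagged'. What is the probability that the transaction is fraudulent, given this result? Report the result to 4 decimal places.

P(H | E) ≈ 0.5037

Write H for 'the transaction is fraudulent'. Prior odds H:¬H = 0.059/0.941 = 0.062699. For the 'flagged' outcome, the likelihood ratio is 0.874/0.054 = 16.185.
Posterior odds = 0.062699 × 16.185 = 1.0148, so P(H|E) = 1.0148/(1+1.0148) = 0.5037.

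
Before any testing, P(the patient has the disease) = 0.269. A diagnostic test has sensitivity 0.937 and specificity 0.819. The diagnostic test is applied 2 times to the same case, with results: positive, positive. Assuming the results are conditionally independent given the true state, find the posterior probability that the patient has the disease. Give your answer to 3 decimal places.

Posterior P(H) ≈ 0.908

Let H be the event that the patient has the disease; start with P(H) = 0.269. P('positive'|H) = 0.937, P('positive'|¬H) = 0.181.
Update on result 1 ('positive'): P(H) ← 0.937·0.2690 / (0.937·0.2690 + 0.181·0.7310) = 0.25205/0.38436 = 0.6558.
Update on result 2 ('positive'): P(H) ← 0.937·0.6558 / (0.937·0.6558 + 0.181·0.3442) = 0.61445/0.67676 = 0.9079.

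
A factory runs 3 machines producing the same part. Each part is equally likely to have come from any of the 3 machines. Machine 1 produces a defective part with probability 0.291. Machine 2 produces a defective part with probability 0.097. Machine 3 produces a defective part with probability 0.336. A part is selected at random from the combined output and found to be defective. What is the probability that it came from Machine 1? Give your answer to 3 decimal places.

Tabulate prior·likelihood by source: [1] prior 0.333333, lik 0.291, product 0.09700; [2] prior 0.333333, lik 0.097, product 0.03233; [3] prior 0.333333, lik 0.336, product 0.1120.
Normalizing constant = 0.24133; the posterior for Machine 1 is its product over the sum, 0.09700/0.24133 = 0.402.

Posterior probability ≈ 0.402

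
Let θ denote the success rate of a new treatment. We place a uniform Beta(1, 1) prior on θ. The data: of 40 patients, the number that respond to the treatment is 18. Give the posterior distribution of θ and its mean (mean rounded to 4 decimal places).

The binomial likelihood is conjugate to the Beta prior: with 18 successes and 22 failures, the posterior is Beta(1+18, 1+22) = Beta(19, 23).
Posterior mean = α/(α+β) = 19/42 = 0.4524.

Posterior: Beta(19, 23); mean ≈ 0.4524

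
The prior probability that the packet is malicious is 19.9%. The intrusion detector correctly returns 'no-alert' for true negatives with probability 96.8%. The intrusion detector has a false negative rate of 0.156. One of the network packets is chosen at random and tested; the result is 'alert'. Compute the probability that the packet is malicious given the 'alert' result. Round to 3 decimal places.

P(H | E) ≈ 0.868

Let H be the event that the packet is malicious. P(H) = 0.199, so P(¬H) = 0.801. With E the 'alert' result, P(E|H) = 0.844 and P(E|¬H) = 0.032.
P(E) = 0.844·0.199 + 0.032·0.801 = 0.16796 + 0.025632 = 0.19359.
By Bayes' theorem, P(H|E) = 0.16796 / 0.19359 = 0.868.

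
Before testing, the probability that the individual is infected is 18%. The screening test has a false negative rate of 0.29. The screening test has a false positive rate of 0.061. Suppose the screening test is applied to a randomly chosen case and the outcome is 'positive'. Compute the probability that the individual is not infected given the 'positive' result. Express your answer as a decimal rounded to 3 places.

Let H be the event that the individual is infected. P(H) = 0.18, so P(¬H) = 0.82. With E the 'positive' result, P(E|H) = 0.71 and P(E|¬H) = 0.061.
P(E) = 0.71·0.18 + 0.061·0.82 = 0.12780 + 0.050020 = 0.17782.
By Bayes' theorem, P(H|E) = 0.12780 / 0.17782 = 0.719. Hence P(¬H|E) = 1 − 0.719 = 0.281.

P(¬H | E) ≈ 0.281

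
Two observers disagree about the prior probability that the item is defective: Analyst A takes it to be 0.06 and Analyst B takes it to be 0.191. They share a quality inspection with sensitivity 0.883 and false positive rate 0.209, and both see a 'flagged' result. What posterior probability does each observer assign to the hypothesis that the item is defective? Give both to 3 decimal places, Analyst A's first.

The likelihood ratio for a 'flagged' result is 0.883/0.209 = 4.2249.
Analyst A: prior odds 0.06/0.94 = 0.063830; posterior odds 0.26967; posterior probability 0.212.
Analyst B: prior odds 0.191/0.809 = 0.23609; posterior odds 0.99747; posterior probability 0.499.

Analyst A: 0.212; Analyst B: 0.499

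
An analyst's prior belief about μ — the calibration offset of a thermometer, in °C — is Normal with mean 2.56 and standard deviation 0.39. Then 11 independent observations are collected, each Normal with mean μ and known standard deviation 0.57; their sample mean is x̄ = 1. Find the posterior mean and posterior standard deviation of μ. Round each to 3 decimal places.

Posterior mean ≈ 1.254; posterior SD ≈ 0.157

With known σ, the Normal prior is conjugate. Weight on the data is w = (n/σ²)/(n/σ² + 1/τ₀²) = 33.8566/(33.8566+6.57462) = 0.83739.
Posterior mean = w·x̄ + (1−w)·μ₀ = 0.83739·1 + 0.16261·2.56 = 1.254. Posterior variance = 1/(33.8566+6.57462) = 0.0247334, so SD = 0.157.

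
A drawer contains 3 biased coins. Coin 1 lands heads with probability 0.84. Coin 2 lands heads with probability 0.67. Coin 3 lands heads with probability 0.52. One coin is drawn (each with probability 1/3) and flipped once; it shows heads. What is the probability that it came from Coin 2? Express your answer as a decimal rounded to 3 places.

P(heads|C1) = 0.84; P(heads|C2) = 0.67; P(heads|C3) = 0.52.
Prior × likelihood for each source: 0.333333·0.84=0.2800, 0.333333·0.67=0.2233, 0.333333·0.52=0.1733. Summing gives P(heads) = 0.67667.
P(Coin 2 | heads) = 0.2233 / 0.67667 = 0.330.

Posterior probability ≈ 0.330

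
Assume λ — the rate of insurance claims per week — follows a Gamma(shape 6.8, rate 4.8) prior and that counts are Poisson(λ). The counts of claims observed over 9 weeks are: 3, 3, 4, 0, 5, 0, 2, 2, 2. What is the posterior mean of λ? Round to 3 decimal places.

Total count ∑xᵢ = 21 over n = 9 weeks.
Gamma is conjugate to the Poisson likelihood: posterior is Gamma(shape = 6.8+21 = 27.8, rate = 4.8+9 = 13.8).
E[λ | data] = 27.8/13.8 = 2.014.

Posterior mean ≈ 2.014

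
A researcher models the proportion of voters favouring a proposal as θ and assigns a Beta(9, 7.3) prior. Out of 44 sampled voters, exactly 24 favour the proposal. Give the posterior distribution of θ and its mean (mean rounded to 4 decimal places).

Posterior: Beta(33, 27.3); mean ≈ 0.5473

Observing 24 successes and 20 failures updates Beta(9, 7.3) by adding the success and failure counts to the two shape parameters: α = 9+24 = 33, β = 7.3+20 = 27.3.
Posterior mean = α/(α+β) = 33/60.3 = 0.5473.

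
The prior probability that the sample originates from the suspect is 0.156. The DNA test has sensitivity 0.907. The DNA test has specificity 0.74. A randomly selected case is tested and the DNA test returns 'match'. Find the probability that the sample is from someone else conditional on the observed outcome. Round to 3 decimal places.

P(¬H | E) ≈ 0.608

Let H be the event that the sample originates from the suspect. P(H) = 0.156, so P(¬H) = 0.844. With E the 'match' result, P(E|H) = 0.907 and P(E|¬H) = 0.26.
P(E) = 0.907·0.156 + 0.26·0.844 = 0.14149 + 0.21944 = 0.36093.
By Bayes' theorem, P(H|E) = 0.14149 / 0.36093 = 0.392. Hence P(¬H|E) = 1 − 0.392 = 0.608.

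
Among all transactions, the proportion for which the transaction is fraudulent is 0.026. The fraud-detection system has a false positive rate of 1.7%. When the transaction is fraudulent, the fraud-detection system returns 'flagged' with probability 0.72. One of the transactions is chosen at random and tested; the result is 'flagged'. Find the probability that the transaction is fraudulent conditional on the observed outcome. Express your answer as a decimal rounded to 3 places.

P(H | E) ≈ 0.531

Write H for 'the transaction is fraudulent'. Prior odds H:¬H = 0.026/0.974 = 0.026694. For the 'flagged' outcome, the likelihood ratio is 0.72/0.017 = 42.353.
Posterior odds = 0.026694 × 42.353 = 1.1306, so P(H|E) = 1.1306/(1+1.1306) = 0.531.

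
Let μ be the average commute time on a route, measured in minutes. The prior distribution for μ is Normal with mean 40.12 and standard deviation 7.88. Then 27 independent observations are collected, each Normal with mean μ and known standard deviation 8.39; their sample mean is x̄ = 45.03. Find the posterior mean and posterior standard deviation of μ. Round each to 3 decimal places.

With known σ, the Normal prior is conjugate. Weight on the data is w = (n/σ²)/(n/σ² + 1/τ₀²) = 0.383566/(0.383566+0.0161045) = 0.95971.
Posterior mean = w·x̄ + (1−w)·μ₀ = 0.95971·45.03 + 0.040294·40.12 = 44.832. Posterior variance = 1/(0.383566+0.0161045) = 2.50206, so SD = 1.582.

Posterior mean ≈ 44.832; posterior SD ≈ 1.582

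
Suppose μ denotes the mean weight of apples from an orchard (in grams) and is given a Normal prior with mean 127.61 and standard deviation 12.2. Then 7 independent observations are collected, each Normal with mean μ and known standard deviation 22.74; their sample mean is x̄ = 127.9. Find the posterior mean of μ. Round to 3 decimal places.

Prior precision 1/τ₀² = 1/12.2² = 0.00671862; data precision n/σ² = 7/22.74² = 0.0135368.
Posterior precision = 0.00671862 + 0.0135368 = 0.0202555.
Posterior mean = (0.00671862·127.61 + 0.0135368·127.9) / 0.0202555 = 127.804.

Posterior mean ≈ 127.804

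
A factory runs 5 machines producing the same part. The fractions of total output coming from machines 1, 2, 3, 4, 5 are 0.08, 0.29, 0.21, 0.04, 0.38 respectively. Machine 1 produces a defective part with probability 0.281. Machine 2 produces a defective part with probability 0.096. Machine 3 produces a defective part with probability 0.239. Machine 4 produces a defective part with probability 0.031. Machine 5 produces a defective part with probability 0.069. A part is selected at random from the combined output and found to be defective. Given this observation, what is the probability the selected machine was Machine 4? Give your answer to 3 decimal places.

Posterior probability ≈ 0.010

Tabulate prior·likelihood by source: [1] prior 0.08, lik 0.281, product 0.02248; [2] prior 0.29, lik 0.096, product 0.02784; [3] prior 0.21, lik 0.239, product 0.05019; [4] prior 0.04, lik 0.031, product 0.001240; [5] prior 0.38, lik 0.069, product 0.02622.
Normalizing constant = 0.12797; the posterior for Machine 4 is its product over the sum, 0.001240/0.12797 = 0.010.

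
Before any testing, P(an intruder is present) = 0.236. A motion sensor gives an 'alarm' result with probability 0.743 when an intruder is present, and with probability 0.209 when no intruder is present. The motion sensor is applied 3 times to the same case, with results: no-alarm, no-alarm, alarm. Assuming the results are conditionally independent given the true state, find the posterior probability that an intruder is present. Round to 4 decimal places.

Posterior P(H) ≈ 0.1039

Let H be the event that an intruder is present; start with P(H) = 0.236. P('alarm'|H) = 0.743, P('alarm'|¬H) = 0.209.
Update on result 1 ('no-alarm'): P(H) ← 0.257·0.2360 / (0.257·0.2360 + 0.791·0.7640) = 0.060652/0.66498 = 0.0912.
Update on result 2 ('no-alarm'): P(H) ← 0.257·0.0912 / (0.257·0.0912 + 0.791·0.9088) = 0.023441/0.74229 = 0.0316.
Update on result 3 ('alarm'): P(H) ← 0.743·0.0316 / (0.743·0.0316 + 0.209·0.9684) = 0.023463/0.22586 = 0.1039.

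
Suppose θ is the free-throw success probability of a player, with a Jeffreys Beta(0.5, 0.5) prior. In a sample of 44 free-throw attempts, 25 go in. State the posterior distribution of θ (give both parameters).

Posterior: Beta(25.5, 19.5)

The binomial likelihood is conjugate to the Beta prior: with 25 successes and 19 failures, the posterior is Beta(0.5+25, 0.5+19) = Beta(25.5, 19.5).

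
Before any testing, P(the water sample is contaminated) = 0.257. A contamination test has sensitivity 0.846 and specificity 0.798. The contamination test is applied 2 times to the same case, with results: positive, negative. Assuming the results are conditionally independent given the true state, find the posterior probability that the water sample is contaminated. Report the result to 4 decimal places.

With H the event that the water sample is contaminated, the joint likelihood of the observed sequence is P(data|H) = 0.846·0.154 = 0.13028 and P(data|¬H) = 0.202·0.798 = 0.16120.
Bayes: P(H|data) = 0.257·0.13028 / (0.257·0.13028 + 0.743·0.16120) = 0.033483/0.15325 = 0.2185.

Posterior P(H) ≈ 0.2185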